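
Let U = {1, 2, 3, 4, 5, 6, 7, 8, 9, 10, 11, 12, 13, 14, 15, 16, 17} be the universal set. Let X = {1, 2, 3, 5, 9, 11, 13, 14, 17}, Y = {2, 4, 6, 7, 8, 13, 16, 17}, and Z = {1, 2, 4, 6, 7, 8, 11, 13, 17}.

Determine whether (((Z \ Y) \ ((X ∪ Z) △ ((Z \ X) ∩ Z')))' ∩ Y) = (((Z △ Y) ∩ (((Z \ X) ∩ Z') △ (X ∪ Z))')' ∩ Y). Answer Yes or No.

No

Z \ Y = {1, 11}
X ∪ Z = {1, 2, 3, 4, 5, 6, 7, 8, 9, 11, 13, 14, 17}
Z \ X = {4, 6, 7, 8}
Z' = {3, 5, 9, 10, 12, 14, 15, 16}
(Z \ X) ∩ Z' = {}
(X ∪ Z) △ ((Z \ X) ∩ Z') = {1, 2, 3, 4, 5, 6, 7, 8, 9, 11, 13, 14, 17}
(Z \ Y) \ ((X ∪ Z) △ ((Z \ X) ∩ Z')) = {}
((Z \ Y) \ ((X ∪ Z) △ ((Z \ X) ∩ Z')))' = {1, 2, 3, 4, 5, 6, 7, 8, 9, 10, 11, 12, 13, 14, 15, 16, 17}
((Z \ Y) \ ((X ∪ Z) △ ((Z \ X) ∩ Z')))' ∩ Y = {2, 4, 6, 7, 8, 13, 16, 17}
Z △ Y = {1, 11, 16}
((Z \ X) ∩ Z') △ (X ∪ Z) = {1, 2, 3, 4, 5, 6, 7, 8, 9, 11, 13, 14, 17}
(((Z \ X) ∩ Z') △ (X ∪ Z))' = {10, 12, 15, 16}
(Z △ Y) ∩ (((Z \ X) ∩ Z') △ (X ∪ Z))' = {16}
((Z △ Y) ∩ (((Z \ X) ∩ Z') △ (X ∪ Z))')' = {1, 2, 3, 4, 5, 6, 7, 8, 9, 10, 11, 12, 13, 14, 15, 17}
((Z △ Y) ∩ (((Z \ X) ∩ Z') △ (X ∪ Z))')' ∩ Y = {2, 4, 6, 7, 8, 13, 17}
16 ∈ ((Z \ Y) \ ((X ∪ Z) △ ((Z \ X) ∩ Z')))' ∩ Y but 16 ∉ ((Z △ Y) ∩ (((Z \ X) ∩ Z') △ (X ∪ Z))')' ∩ Y, so they differ.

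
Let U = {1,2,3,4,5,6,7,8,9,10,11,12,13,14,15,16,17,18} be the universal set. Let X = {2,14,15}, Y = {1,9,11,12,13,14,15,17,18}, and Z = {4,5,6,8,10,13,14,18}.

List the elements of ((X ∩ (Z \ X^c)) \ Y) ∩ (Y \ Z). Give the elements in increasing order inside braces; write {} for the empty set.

X^c = {1,3,4,5,6,7,8,9,10,11,12,13,16,17,18}
Z \ X^c = {14}
X ∩ (Z \ X^c) = {14}
(X ∩ (Z \ X^c)) \ Y = {}
Y \ Z = {1,9,11,12,15,17}
((X ∩ (Z \ X^c)) \ Y) ∩ (Y \ Z) = {}

{}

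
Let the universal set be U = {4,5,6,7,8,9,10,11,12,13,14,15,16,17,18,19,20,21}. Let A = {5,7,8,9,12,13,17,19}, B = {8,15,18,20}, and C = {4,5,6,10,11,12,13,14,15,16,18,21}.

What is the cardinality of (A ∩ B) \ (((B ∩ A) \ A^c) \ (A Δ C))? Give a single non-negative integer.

1

A ∩ B = {8}
B ∩ A = {8}
A^c = {4,6,10,11,14,15,16,18,20,21}
(B ∩ A) \ A^c = {8}
A Δ C = {4,6,7,8,9,10,11,14,15,16,17,18,19,21}
((B ∩ A) \ A^c) \ (A Δ C) = {}
(A ∩ B) \ (((B ∩ A) \ A^c) \ (A Δ C)) = {8}
|(A ∩ B) \ (((B ∩ A) \ A^c) \ (A Δ C))| = 1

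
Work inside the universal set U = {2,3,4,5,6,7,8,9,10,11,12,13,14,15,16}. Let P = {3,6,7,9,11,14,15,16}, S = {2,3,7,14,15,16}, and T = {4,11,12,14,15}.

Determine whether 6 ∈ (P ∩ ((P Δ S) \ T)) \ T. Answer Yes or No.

6 ∈ P and 6 ∉ S, so 6 ∈ P Δ S
6 ∈ (P Δ S) and 6 ∉ T, so 6 ∈ (P Δ S) \ T
6 ∈ P and 6 ∈ ((P Δ S) \ T), so 6 ∈ P ∩ ((P Δ S) \ T)
6 ∈ (P ∩ ((P Δ S) \ T)) and 6 ∉ T, so 6 ∈ (P ∩ ((P Δ S) \ T)) \ T

Yes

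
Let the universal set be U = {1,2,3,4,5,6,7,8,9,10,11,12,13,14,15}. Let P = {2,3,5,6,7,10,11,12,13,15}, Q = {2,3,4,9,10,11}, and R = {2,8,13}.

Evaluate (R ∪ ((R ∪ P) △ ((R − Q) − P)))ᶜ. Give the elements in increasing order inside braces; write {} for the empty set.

R ∪ P = {2,3,5,6,7,8,10,11,12,13,15}
R − Q = {8,13}
(R − Q) − P = {8}
(R ∪ P) △ ((R − Q) − P) = {2,3,5,6,7,10,11,12,13,15}
R ∪ ((R ∪ P) △ ((R − Q) − P)) = {2,3,5,6,7,8,10,11,12,13,15}
(R ∪ ((R ∪ P) △ ((R − Q) − P)))ᶜ = {1,4,9,14}

{1,4,9,14}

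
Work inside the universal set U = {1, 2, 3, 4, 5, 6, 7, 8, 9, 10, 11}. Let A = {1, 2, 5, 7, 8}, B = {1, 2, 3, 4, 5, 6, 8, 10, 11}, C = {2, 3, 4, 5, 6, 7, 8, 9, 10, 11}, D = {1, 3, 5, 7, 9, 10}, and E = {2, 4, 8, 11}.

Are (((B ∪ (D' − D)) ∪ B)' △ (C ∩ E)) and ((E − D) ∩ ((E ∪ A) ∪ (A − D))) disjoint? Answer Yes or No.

No

D' = {2, 4, 6, 8, 11}
D' − D = {2, 4, 6, 8, 11}
B ∪ (D' − D) = {1, 2, 3, 4, 5, 6, 8, 10, 11}
(B ∪ (D' − D)) ∪ B = {1, 2, 3, 4, 5, 6, 8, 10, 11}
((B ∪ (D' − D)) ∪ B)' = {7, 9}
C ∩ E = {2, 4, 8, 11}
((B ∪ (D' − D)) ∪ B)' △ (C ∩ E) = {2, 4, 7, 8, 9, 11}
E − D = {2, 4, 8, 11}
E ∪ A = {1, 2, 4, 5, 7, 8, 11}
A − D = {2, 8}
(E ∪ A) ∪ (A − D) = {1, 2, 4, 5, 7, 8, 11}
(E − D) ∩ ((E ∪ A) ∪ (A − D)) = {2, 4, 8, 11}
2 lies in both, so they are not disjoint.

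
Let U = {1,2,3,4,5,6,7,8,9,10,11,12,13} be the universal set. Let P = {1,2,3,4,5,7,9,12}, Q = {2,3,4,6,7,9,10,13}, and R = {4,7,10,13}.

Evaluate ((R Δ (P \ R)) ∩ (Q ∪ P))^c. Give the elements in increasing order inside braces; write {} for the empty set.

P \ R = {1,2,3,5,9,12}
R Δ (P \ R) = {1,2,3,4,5,7,9,10,12,13}
Q ∪ P = {1,2,3,4,5,6,7,9,10,12,13}
(R Δ (P \ R)) ∩ (Q ∪ P) = {1,2,3,4,5,7,9,10,12,13}
((R Δ (P \ R)) ∩ (Q ∪ P))^c = {6,8,11}

{6,8,11}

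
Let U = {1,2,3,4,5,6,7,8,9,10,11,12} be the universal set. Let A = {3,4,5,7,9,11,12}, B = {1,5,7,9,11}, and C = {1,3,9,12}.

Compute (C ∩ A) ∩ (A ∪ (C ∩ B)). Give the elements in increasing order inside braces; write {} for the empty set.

C ∩ A = {3,9,12}
C ∩ B = {1,9}
A ∪ (C ∩ B) = {1,3,4,5,7,9,11,12}
(C ∩ A) ∩ (A ∪ (C ∩ B)) = {3,9,12}

{3,9,12}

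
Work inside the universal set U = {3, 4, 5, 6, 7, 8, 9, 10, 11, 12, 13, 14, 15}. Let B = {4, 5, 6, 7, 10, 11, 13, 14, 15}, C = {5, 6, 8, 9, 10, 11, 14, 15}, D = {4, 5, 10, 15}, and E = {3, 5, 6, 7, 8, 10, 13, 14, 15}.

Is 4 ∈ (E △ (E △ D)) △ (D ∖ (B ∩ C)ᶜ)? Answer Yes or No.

4 ∉ E and 4 ∈ D, so 4 ∈ E △ D
4 ∉ E and 4 ∈ (E △ D), so 4 ∈ E △ (E △ D)
4 ∈ B and 4 ∉ C, so 4 ∉ B ∩ C
4 ∈ (B ∩ C)ᶜ since 4 ∉ (B ∩ C)
4 ∈ D and 4 ∈ (B ∩ C)ᶜ, so 4 ∉ D ∖ (B ∩ C)ᶜ
4 ∈ (E △ (E △ D)) and 4 ∉ (D ∖ (B ∩ C)ᶜ), so 4 ∈ (E △ (E △ D)) △ (D ∖ (B ∩ C)ᶜ)

Yes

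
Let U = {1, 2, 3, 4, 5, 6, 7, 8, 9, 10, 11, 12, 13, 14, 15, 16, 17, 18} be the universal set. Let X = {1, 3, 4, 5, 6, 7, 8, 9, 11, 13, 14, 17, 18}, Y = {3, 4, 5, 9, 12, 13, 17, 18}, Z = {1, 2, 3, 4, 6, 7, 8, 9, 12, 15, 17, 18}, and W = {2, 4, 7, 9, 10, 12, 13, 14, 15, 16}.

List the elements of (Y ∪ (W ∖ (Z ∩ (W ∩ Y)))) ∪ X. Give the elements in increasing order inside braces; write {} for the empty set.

W ∩ Y = {4, 9, 12, 13}
Z ∩ (W ∩ Y) = {4, 9, 12}
W ∖ (Z ∩ (W ∩ Y)) = {2, 7, 10, 13, 14, 15, 16}
Y ∪ (W ∖ (Z ∩ (W ∩ Y))) = {2, 3, 4, 5, 7, 9, 10, 12, 13, 14, 15, 16, 17, 18}
(Y ∪ (W ∖ (Z ∩ (W ∩ Y)))) ∪ X = {1, 2, 3, 4, 5, 6, 7, 8, 9, 10, 11, 12, 13, 14, 15, 16, 17, 18}

{1, 2, 3, 4, 5, 6, 7, 8, 9, 10, 11, 12, 13, 14, 15, 16, 17, 18}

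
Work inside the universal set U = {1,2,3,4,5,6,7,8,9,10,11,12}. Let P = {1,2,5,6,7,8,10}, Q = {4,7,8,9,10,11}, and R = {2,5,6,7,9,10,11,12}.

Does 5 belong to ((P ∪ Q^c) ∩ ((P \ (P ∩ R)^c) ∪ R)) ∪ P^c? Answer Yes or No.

Yes

5 ∉ Q, so 5 ∈ Q^c
5 ∈ P and 5 ∈ Q^c, so 5 ∈ P ∪ Q^c
5 ∈ P and 5 ∈ R, so 5 ∈ P ∩ R
5 ∉ (P ∩ R)^c since 5 ∈ (P ∩ R)
5 ∈ P and 5 ∉ (P ∩ R)^c, so 5 ∈ P \ (P ∩ R)^c
5 ∈ (P \ (P ∩ R)^c) and 5 ∈ R, so 5 ∈ (P \ (P ∩ R)^c) ∪ R
5 ∈ (P ∪ Q^c) and 5 ∈ ((P \ (P ∩ R)^c) ∪ R), so 5 ∈ (P ∪ Q^c) ∩ ((P \ (P ∩ R)^c) ∪ R)
5 ∈ P, so 5 ∉ P^c
5 ∈ ((P ∪ Q^c) ∩ ((P \ (P ∩ R)^c) ∪ R)) and 5 ∉ P^c, so 5 ∈ ((P ∪ Q^c) ∩ ((P \ (P ∩ R)^c) ∪ R)) ∪ P^c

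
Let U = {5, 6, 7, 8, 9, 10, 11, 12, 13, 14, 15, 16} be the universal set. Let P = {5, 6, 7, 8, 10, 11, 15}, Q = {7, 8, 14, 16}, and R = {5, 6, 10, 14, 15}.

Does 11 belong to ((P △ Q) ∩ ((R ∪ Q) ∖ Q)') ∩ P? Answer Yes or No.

Yes

11 ∈ P and 11 ∉ Q, so 11 ∈ P △ Q
11 ∉ R and 11 ∉ Q, so 11 ∉ R ∪ Q
11 ∉ (R ∪ Q) and 11 ∉ Q, so 11 ∉ (R ∪ Q) ∖ Q
11 ∈ ((R ∪ Q) ∖ Q)' since 11 ∉ ((R ∪ Q) ∖ Q)
11 ∈ (P △ Q) and 11 ∈ ((R ∪ Q) ∖ Q)', so 11 ∈ (P △ Q) ∩ ((R ∪ Q) ∖ Q)'
11 ∈ ((P △ Q) ∩ ((R ∪ Q) ∖ Q)') and 11 ∈ P, so 11 ∈ ((P △ Q) ∩ ((R ∪ Q) ∖ Q)') ∩ P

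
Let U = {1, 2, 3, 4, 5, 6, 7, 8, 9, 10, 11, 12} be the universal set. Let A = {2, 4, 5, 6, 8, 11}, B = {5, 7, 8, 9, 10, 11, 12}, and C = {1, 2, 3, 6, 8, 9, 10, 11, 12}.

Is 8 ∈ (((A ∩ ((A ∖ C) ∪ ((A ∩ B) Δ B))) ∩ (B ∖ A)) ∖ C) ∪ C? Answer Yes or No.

8 ∈ A and 8 ∈ C, so 8 ∉ A ∖ C
8 ∈ A and 8 ∈ B, so 8 ∈ A ∩ B
8 ∈ (A ∩ B) and 8 ∈ B, so 8 ∉ (A ∩ B) Δ B
8 ∉ (A ∖ C) and 8 ∉ ((A ∩ B) Δ B), so 8 ∉ (A ∖ C) ∪ ((A ∩ B) Δ B)
8 ∈ A and 8 ∉ ((A ∖ C) ∪ ((A ∩ B) Δ B)), so 8 ∉ A ∩ ((A ∖ C) ∪ ((A ∩ B) Δ B))
8 ∈ B and 8 ∈ A, so 8 ∉ B ∖ A
8 ∉ (A ∩ ((A ∖ C) ∪ ((A ∩ B) Δ B))) and 8 ∉ (B ∖ A), so 8 ∉ (A ∩ ((A ∖ C) ∪ ((A ∩ B) Δ B))) ∩ (B ∖ A)
8 ∉ ((A ∩ ((A ∖ C) ∪ ((A ∩ B) Δ B))) ∩ (B ∖ A)) and 8 ∈ C, so 8 ∉ ((A ∩ ((A ∖ C) ∪ ((A ∩ B) Δ B))) ∩ (B ∖ A)) ∖ C
8 ∉ (((A ∩ ((A ∖ C) ∪ ((A ∩ B) Δ B))) ∩ (B ∖ A)) ∖ C) and 8 ∈ C, so 8 ∈ (((A ∩ ((A ∖ C) ∪ ((A ∩ B) Δ B))) ∩ (B ∖ A)) ∖ C) ∪ C

Yes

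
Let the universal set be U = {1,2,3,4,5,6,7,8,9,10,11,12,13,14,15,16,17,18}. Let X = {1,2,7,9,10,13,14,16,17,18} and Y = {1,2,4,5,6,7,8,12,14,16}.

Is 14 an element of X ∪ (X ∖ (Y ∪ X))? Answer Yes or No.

14 ∈ Y and 14 ∈ X, so 14 ∈ Y ∪ X
14 ∈ X and 14 ∈ (Y ∪ X), so 14 ∉ X ∖ (Y ∪ X)
14 ∈ X and 14 ∉ (X ∖ (Y ∪ X)), so 14 ∈ X ∪ (X ∖ (Y ∪ X))

Yes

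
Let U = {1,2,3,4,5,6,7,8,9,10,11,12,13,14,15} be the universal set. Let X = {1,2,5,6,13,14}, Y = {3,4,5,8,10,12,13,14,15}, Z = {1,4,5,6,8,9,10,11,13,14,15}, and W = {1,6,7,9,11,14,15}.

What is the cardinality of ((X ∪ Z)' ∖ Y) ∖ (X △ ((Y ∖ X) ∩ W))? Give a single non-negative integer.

X ∪ Z = {1,2,4,5,6,8,9,10,11,13,14,15}
(X ∪ Z)' = {3,7,12}
(X ∪ Z)' ∖ Y = {7}
Y ∖ X = {3,4,8,10,12,15}
(Y ∖ X) ∩ W = {15}
X △ ((Y ∖ X) ∩ W) = {1,2,5,6,13,14,15}
((X ∪ Z)' ∖ Y) ∖ (X △ ((Y ∖ X) ∩ W)) = {7}
|((X ∪ Z)' ∖ Y) ∖ (X △ ((Y ∖ X) ∩ W))| = 1

1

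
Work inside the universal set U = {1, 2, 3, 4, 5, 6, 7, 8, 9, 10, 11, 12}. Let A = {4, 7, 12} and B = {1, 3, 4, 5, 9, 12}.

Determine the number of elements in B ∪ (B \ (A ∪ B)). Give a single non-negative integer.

6

A ∪ B = {1, 3, 4, 5, 7, 9, 12}
B \ (A ∪ B) = {}
B ∪ (B \ (A ∪ B)) = {1, 3, 4, 5, 9, 12}
|B ∪ (B \ (A ∪ B))| = 6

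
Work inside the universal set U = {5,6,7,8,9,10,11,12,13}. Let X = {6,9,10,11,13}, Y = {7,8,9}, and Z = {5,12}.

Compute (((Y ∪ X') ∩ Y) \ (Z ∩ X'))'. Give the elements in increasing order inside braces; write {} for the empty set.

X' = {5,7,8,12}
Y ∪ X' = {5,7,8,9,12}
(Y ∪ X') ∩ Y = {7,8,9}
Z ∩ X' = {5,12}
((Y ∪ X') ∩ Y) \ (Z ∩ X') = {7,8,9}
(((Y ∪ X') ∩ Y) \ (Z ∩ X'))' = {5,6,10,11,12,13}

{5,6,10,11,12,13}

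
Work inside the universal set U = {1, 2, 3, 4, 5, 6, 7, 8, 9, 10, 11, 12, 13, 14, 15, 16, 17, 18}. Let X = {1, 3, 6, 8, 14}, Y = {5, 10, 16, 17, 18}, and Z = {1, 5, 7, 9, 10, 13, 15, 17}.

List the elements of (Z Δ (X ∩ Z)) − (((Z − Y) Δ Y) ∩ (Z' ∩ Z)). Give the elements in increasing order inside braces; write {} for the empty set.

X ∩ Z = {1}
Z Δ (X ∩ Z) = {5, 7, 9, 10, 13, 15, 17}
Z − Y = {1, 7, 9, 13, 15}
(Z − Y) Δ Y = {1, 5, 7, 9, 10, 13, 15, 16, 17, 18}
Z' = {2, 3, 4, 6, 8, 11, 12, 14, 16, 18}
Z' ∩ Z = {}
((Z − Y) Δ Y) ∩ (Z' ∩ Z) = {}
(Z Δ (X ∩ Z)) − (((Z − Y) Δ Y) ∩ (Z' ∩ Z)) = {5, 7, 9, 10, 13, 15, 17}

{5, 7, 9, 10, 13, 15, 17}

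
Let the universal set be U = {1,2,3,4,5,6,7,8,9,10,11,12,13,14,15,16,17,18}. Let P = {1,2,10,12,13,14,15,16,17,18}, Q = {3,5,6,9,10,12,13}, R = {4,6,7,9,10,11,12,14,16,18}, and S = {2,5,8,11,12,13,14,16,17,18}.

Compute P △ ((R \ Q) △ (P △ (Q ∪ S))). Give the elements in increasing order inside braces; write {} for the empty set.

{2,3,4,5,6,7,8,9,10,12,13,17}

R \ Q = {4,7,11,14,16,18}
Q ∪ S = {2,3,5,6,8,9,10,11,12,13,14,16,17,18}
P △ (Q ∪ S) = {1,3,5,6,8,9,11,15}
(R \ Q) △ (P △ (Q ∪ S)) = {1,3,4,5,6,7,8,9,14,15,16,18}
P △ ((R \ Q) △ (P △ (Q ∪ S))) = {2,3,4,5,6,7,8,9,10,12,13,17}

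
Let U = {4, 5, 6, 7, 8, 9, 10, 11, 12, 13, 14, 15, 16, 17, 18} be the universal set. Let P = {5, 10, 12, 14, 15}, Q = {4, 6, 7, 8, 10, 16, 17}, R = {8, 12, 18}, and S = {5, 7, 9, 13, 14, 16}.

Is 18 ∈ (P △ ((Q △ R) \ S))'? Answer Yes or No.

No

18 ∉ Q and 18 ∈ R, so 18 ∈ Q △ R
18 ∈ (Q △ R) and 18 ∉ S, so 18 ∈ (Q △ R) \ S
18 ∉ P and 18 ∈ ((Q △ R) \ S), so 18 ∈ P △ ((Q △ R) \ S)
18 ∉ (P △ ((Q △ R) \ S))' since 18 ∈ (P △ ((Q △ R) \ S))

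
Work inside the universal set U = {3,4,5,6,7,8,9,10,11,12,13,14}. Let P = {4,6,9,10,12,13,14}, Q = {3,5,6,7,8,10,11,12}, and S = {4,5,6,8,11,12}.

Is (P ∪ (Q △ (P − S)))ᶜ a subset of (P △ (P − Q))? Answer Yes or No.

Yes

P − S = {9,10,13,14}
Q △ (P − S) = {3,5,6,7,8,9,11,12,13,14}
P ∪ (Q △ (P − S)) = {3,4,5,6,7,8,9,10,11,12,13,14}
(P ∪ (Q △ (P − S)))ᶜ = {}
P − Q = {4,9,13,14}
P △ (P − Q) = {6,10,12}
Every element of {} is in {6,10,12}, so (P ∪ (Q △ (P − S)))ᶜ ⊆ P △ (P − Q).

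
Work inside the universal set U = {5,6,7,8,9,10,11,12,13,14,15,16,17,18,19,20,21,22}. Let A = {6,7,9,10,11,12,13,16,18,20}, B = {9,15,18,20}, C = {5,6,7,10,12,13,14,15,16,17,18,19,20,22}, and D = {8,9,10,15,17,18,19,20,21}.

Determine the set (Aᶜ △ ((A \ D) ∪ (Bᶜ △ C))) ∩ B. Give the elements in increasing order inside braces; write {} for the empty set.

{18,20}

Aᶜ = {5,8,14,15,17,19,21,22}
A \ D = {6,7,11,12,13,16}
Bᶜ = {5,6,7,8,10,11,12,13,14,16,17,19,21,22}
Bᶜ △ C = {8,11,15,18,20,21}
(A \ D) ∪ (Bᶜ △ C) = {6,7,8,11,12,13,15,16,18,20,21}
Aᶜ △ ((A \ D) ∪ (Bᶜ △ C)) = {5,6,7,11,12,13,14,16,17,18,19,20,22}
(Aᶜ △ ((A \ D) ∪ (Bᶜ △ C))) ∩ B = {18,20}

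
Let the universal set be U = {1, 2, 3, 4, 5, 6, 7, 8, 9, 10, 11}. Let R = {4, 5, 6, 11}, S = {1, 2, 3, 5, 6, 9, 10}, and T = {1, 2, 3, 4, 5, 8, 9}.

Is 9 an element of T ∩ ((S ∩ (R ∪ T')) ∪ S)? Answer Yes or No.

Yes

9 ∈ T, so 9 ∉ T'
9 ∉ R and 9 ∉ T', so 9 ∉ R ∪ T'
9 ∈ S and 9 ∉ (R ∪ T'), so 9 ∉ S ∩ (R ∪ T')
9 ∉ (S ∩ (R ∪ T')) and 9 ∈ S, so 9 ∈ (S ∩ (R ∪ T')) ∪ S
9 ∈ T and 9 ∈ ((S ∩ (R ∪ T')) ∪ S), so 9 ∈ T ∩ ((S ∩ (R ∪ T')) ∪ S)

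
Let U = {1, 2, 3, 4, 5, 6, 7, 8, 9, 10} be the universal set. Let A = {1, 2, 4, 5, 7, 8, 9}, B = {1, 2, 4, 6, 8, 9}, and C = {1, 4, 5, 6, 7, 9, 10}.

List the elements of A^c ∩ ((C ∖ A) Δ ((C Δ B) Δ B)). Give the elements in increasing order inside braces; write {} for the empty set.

{}

A^c = {3, 6, 10}
C ∖ A = {6, 10}
C Δ B = {2, 5, 7, 8, 10}
(C Δ B) Δ B = {1, 4, 5, 6, 7, 9, 10}
(C ∖ A) Δ ((C Δ B) Δ B) = {1, 4, 5, 7, 9}
A^c ∩ ((C ∖ A) Δ ((C Δ B) Δ B)) = {}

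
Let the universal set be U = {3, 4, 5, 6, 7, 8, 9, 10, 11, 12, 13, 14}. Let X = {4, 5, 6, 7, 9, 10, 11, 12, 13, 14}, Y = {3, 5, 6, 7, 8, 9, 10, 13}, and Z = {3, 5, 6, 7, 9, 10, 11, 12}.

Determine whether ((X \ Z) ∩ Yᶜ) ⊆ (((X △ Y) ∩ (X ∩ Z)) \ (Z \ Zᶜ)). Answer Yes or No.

No

X \ Z = {4, 13, 14}
Yᶜ = {4, 11, 12, 14}
(X \ Z) ∩ Yᶜ = {4, 14}
X △ Y = {3, 4, 8, 11, 12, 14}
X ∩ Z = {5, 6, 7, 9, 10, 11, 12}
(X △ Y) ∩ (X ∩ Z) = {11, 12}
Zᶜ = {4, 8, 13, 14}
Z \ Zᶜ = {3, 5, 6, 7, 9, 10, 11, 12}
((X △ Y) ∩ (X ∩ Z)) \ (Z \ Zᶜ) = {}
4 ∈ (X \ Z) ∩ Yᶜ but 4 ∉ ((X △ Y) ∩ (X ∩ Z)) \ (Z \ Zᶜ), so the inclusion fails.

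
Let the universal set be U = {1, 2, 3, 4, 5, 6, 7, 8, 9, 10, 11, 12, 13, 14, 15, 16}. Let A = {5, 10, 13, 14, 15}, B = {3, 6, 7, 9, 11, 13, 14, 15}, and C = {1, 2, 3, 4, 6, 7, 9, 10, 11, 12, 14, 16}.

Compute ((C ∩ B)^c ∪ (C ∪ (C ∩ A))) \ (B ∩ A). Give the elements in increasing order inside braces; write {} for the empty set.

C ∩ B = {3, 6, 7, 9, 11, 14}
(C ∩ B)^c = {1, 2, 4, 5, 8, 10, 12, 13, 15, 16}
C ∩ A = {10, 14}
C ∪ (C ∩ A) = {1, 2, 3, 4, 6, 7, 9, 10, 11, 12, 14, 16}
(C ∩ B)^c ∪ (C ∪ (C ∩ A)) = {1, 2, 3, 4, 5, 6, 7, 8, 9, 10, 11, 12, 13, 14, 15, 16}
B ∩ A = {13, 14, 15}
((C ∩ B)^c ∪ (C ∪ (C ∩ A))) \ (B ∩ A) = {1, 2, 3, 4, 5, 6, 7, 8, 9, 10, 11, 12, 16}

{1, 2, 3, 4, 5, 6, 7, 8, 9, 10, 11, 12, 16}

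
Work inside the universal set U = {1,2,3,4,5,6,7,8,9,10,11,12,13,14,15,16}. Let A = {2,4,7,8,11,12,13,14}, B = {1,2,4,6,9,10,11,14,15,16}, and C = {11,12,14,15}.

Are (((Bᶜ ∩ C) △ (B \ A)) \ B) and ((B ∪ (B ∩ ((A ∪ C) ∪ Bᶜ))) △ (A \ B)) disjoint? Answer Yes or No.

Bᶜ = {3,5,7,8,12,13}
Bᶜ ∩ C = {12}
B \ A = {1,6,9,10,15,16}
(Bᶜ ∩ C) △ (B \ A) = {1,6,9,10,12,15,16}
((Bᶜ ∩ C) △ (B \ A)) \ B = {12}
A ∪ C = {2,4,7,8,11,12,13,14,15}
(A ∪ C) ∪ Bᶜ = {2,3,4,5,7,8,11,12,13,14,15}
B ∩ ((A ∪ C) ∪ Bᶜ) = {2,4,11,14,15}
B ∪ (B ∩ ((A ∪ C) ∪ Bᶜ)) = {1,2,4,6,9,10,11,14,15,16}
A \ B = {7,8,12,13}
(B ∪ (B ∩ ((A ∪ C) ∪ Bᶜ))) △ (A \ B) = {1,2,4,6,7,8,9,10,11,12,13,14,15,16}
12 lies in both, so they are not disjoint.

No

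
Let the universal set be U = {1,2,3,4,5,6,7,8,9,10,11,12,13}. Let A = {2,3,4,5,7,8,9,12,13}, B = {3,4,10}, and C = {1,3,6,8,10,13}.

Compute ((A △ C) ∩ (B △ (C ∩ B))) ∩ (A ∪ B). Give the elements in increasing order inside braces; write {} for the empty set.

A △ C = {1,2,4,5,6,7,9,10,12}
C ∩ B = {3,10}
B △ (C ∩ B) = {4}
(A △ C) ∩ (B △ (C ∩ B)) = {4}
A ∪ B = {2,3,4,5,7,8,9,10,12,13}
((A △ C) ∩ (B △ (C ∩ B))) ∩ (A ∪ B) = {4}

{4}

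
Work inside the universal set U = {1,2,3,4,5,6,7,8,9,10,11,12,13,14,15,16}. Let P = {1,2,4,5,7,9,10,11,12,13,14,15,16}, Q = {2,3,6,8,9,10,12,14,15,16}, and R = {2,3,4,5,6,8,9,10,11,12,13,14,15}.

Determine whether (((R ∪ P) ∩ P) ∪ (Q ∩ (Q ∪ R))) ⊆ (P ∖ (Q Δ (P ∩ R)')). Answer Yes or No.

No

R ∪ P = {1,2,3,4,5,6,7,8,9,10,11,12,13,14,15,16}
(R ∪ P) ∩ P = {1,2,4,5,7,9,10,11,12,13,14,15,16}
Q ∪ R = {2,3,4,5,6,8,9,10,11,12,13,14,15,16}
Q ∩ (Q ∪ R) = {2,3,6,8,9,10,12,14,15,16}
((R ∪ P) ∩ P) ∪ (Q ∩ (Q ∪ R)) = {1,2,3,4,5,6,7,8,9,10,11,12,13,14,15,16}
P ∩ R = {2,4,5,9,10,11,12,13,14,15}
(P ∩ R)' = {1,3,6,7,8,16}
Q Δ (P ∩ R)' = {1,2,7,9,10,12,14,15}
P ∖ (Q Δ (P ∩ R)') = {4,5,11,13,16}
1 ∈ ((R ∪ P) ∩ P) ∪ (Q ∩ (Q ∪ R)) but 1 ∉ P ∖ (Q Δ (P ∩ R)'), so the inclusion fails.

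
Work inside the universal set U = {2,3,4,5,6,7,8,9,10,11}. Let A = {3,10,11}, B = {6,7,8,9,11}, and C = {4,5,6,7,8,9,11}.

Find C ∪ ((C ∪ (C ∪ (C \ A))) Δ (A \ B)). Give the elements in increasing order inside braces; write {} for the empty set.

C \ A = {4,5,6,7,8,9}
C ∪ (C \ A) = {4,5,6,7,8,9,11}
C ∪ (C ∪ (C \ A)) = {4,5,6,7,8,9,11}
A \ B = {3,10}
(C ∪ (C ∪ (C \ A))) Δ (A \ B) = {3,4,5,6,7,8,9,10,11}
C ∪ ((C ∪ (C ∪ (C \ A))) Δ (A \ B)) = {3,4,5,6,7,8,9,10,11}

{3,4,5,6,7,8,9,10,11}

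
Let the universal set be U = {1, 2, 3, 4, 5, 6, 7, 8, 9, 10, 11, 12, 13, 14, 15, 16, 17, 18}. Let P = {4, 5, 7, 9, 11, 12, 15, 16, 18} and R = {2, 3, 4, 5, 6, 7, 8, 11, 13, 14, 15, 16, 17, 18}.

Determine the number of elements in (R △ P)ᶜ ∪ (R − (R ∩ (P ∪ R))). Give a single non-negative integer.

9

R △ P = {2, 3, 6, 8, 9, 12, 13, 14, 17}
(R △ P)ᶜ = {1, 4, 5, 7, 10, 11, 15, 16, 18}
P ∪ R = {2, 3, 4, 5, 6, 7, 8, 9, 11, 12, 13, 14, 15, 16, 17, 18}
R ∩ (P ∪ R) = {2, 3, 4, 5, 6, 7, 8, 11, 13, 14, 15, 16, 17, 18}
R − (R ∩ (P ∪ R)) = {}
(R △ P)ᶜ ∪ (R − (R ∩ (P ∪ R))) = {1, 4, 5, 7, 10, 11, 15, 16, 18}
|(R △ P)ᶜ ∪ (R − (R ∩ (P ∪ R)))| = 9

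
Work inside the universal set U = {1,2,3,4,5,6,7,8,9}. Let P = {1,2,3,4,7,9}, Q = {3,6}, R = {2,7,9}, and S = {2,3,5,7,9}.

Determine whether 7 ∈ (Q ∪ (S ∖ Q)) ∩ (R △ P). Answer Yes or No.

7 ∈ S and 7 ∉ Q, so 7 ∈ S ∖ Q
7 ∉ Q and 7 ∈ (S ∖ Q), so 7 ∈ Q ∪ (S ∖ Q)
7 ∈ R and 7 ∈ P, so 7 ∉ R △ P
7 ∈ (Q ∪ (S ∖ Q)) and 7 ∉ (R △ P), so 7 ∉ (Q ∪ (S ∖ Q)) ∩ (R △ P)

No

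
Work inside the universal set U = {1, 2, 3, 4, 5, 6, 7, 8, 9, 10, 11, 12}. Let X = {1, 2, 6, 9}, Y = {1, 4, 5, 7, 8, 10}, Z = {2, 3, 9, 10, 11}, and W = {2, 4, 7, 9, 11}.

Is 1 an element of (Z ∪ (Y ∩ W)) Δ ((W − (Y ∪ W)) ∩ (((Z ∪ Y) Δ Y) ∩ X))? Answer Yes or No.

1 ∈ Y and 1 ∉ W, so 1 ∉ Y ∩ W
1 ∉ Z and 1 ∉ (Y ∩ W), so 1 ∉ Z ∪ (Y ∩ W)
1 ∈ Y and 1 ∉ W, so 1 ∈ Y ∪ W
1 ∉ W and 1 ∈ (Y ∪ W), so 1 ∉ W − (Y ∪ W)
1 ∉ Z and 1 ∈ Y, so 1 ∈ Z ∪ Y
1 ∈ (Z ∪ Y) and 1 ∈ Y, so 1 ∉ (Z ∪ Y) Δ Y
1 ∉ ((Z ∪ Y) Δ Y) and 1 ∈ X, so 1 ∉ ((Z ∪ Y) Δ Y) ∩ X
1 ∉ (W − (Y ∪ W)) and 1 ∉ (((Z ∪ Y) Δ Y) ∩ X), so 1 ∉ (W − (Y ∪ W)) ∩ (((Z ∪ Y) Δ Y) ∩ X)
1 ∉ (Z ∪ (Y ∩ W)) and 1 ∉ ((W − (Y ∪ W)) ∩ (((Z ∪ Y) Δ Y) ∩ X)), so 1 ∉ (Z ∪ (Y ∩ W)) Δ ((W − (Y ∪ W)) ∩ (((Z ∪ Y) Δ Y) ∩ X))

No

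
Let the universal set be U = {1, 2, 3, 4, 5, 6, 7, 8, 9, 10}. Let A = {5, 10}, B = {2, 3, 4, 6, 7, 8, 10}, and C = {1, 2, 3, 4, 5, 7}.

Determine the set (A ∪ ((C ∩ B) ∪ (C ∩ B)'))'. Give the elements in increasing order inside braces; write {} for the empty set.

C ∩ B = {2, 3, 4, 7}
(C ∩ B)' = {1, 5, 6, 8, 9, 10}
(C ∩ B) ∪ (C ∩ B)' = {1, 2, 3, 4, 5, 6, 7, 8, 9, 10}
A ∪ ((C ∩ B) ∪ (C ∩ B)') = {1, 2, 3, 4, 5, 6, 7, 8, 9, 10}
(A ∪ ((C ∩ B) ∪ (C ∩ B)'))' = {}

{}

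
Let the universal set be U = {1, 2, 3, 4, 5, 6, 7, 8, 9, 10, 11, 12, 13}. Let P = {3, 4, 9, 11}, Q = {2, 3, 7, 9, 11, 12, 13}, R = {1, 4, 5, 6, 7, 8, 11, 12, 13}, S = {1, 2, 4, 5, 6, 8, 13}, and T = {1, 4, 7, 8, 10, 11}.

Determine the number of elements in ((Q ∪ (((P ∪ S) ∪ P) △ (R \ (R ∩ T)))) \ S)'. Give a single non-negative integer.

8

P ∪ S = {1, 2, 3, 4, 5, 6, 8, 9, 11, 13}
(P ∪ S) ∪ P = {1, 2, 3, 4, 5, 6, 8, 9, 11, 13}
R ∩ T = {1, 4, 7, 8, 11}
R \ (R ∩ T) = {5, 6, 12, 13}
((P ∪ S) ∪ P) △ (R \ (R ∩ T)) = {1, 2, 3, 4, 8, 9, 11, 12}
Q ∪ (((P ∪ S) ∪ P) △ (R \ (R ∩ T))) = {1, 2, 3, 4, 7, 8, 9, 11, 12, 13}
(Q ∪ (((P ∪ S) ∪ P) △ (R \ (R ∩ T)))) \ S = {3, 7, 9, 11, 12}
((Q ∪ (((P ∪ S) ∪ P) △ (R \ (R ∩ T)))) \ S)' = {1, 2, 4, 5, 6, 8, 10, 13}
|((Q ∪ (((P ∪ S) ∪ P) △ (R \ (R ∩ T)))) \ S)'| = 8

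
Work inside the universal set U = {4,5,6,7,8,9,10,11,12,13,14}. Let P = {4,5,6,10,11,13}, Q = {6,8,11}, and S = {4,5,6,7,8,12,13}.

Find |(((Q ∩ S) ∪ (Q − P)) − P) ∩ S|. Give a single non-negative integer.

Q ∩ S = {6,8}
Q − P = {8}
(Q ∩ S) ∪ (Q − P) = {6,8}
((Q ∩ S) ∪ (Q − P)) − P = {8}
(((Q ∩ S) ∪ (Q − P)) − P) ∩ S = {8}
|(((Q ∩ S) ∪ (Q − P)) − P) ∩ S| = 1

1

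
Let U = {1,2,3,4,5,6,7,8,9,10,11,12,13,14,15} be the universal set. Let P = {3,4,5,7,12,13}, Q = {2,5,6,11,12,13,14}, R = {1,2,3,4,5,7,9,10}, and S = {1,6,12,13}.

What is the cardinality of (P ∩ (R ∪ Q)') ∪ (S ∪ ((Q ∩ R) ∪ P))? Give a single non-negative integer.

9

R ∪ Q = {1,2,3,4,5,6,7,9,10,11,12,13,14}
(R ∪ Q)' = {8,15}
P ∩ (R ∪ Q)' = {}
Q ∩ R = {2,5}
(Q ∩ R) ∪ P = {2,3,4,5,7,12,13}
S ∪ ((Q ∩ R) ∪ P) = {1,2,3,4,5,6,7,12,13}
(P ∩ (R ∪ Q)') ∪ (S ∪ ((Q ∩ R) ∪ P)) = {1,2,3,4,5,6,7,12,13}
|(P ∩ (R ∪ Q)') ∪ (S ∪ ((Q ∩ R) ∪ P))| = 9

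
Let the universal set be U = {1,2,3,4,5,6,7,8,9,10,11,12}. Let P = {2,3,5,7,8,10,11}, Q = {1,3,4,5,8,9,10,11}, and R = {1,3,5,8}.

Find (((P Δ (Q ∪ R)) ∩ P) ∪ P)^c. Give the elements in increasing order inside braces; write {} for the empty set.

{1,4,6,9,12}

Q ∪ R = {1,3,4,5,8,9,10,11}
P Δ (Q ∪ R) = {1,2,4,7,9}
(P Δ (Q ∪ R)) ∩ P = {2,7}
((P Δ (Q ∪ R)) ∩ P) ∪ P = {2,3,5,7,8,10,11}
(((P Δ (Q ∪ R)) ∩ P) ∪ P)^c = {1,4,6,9,12}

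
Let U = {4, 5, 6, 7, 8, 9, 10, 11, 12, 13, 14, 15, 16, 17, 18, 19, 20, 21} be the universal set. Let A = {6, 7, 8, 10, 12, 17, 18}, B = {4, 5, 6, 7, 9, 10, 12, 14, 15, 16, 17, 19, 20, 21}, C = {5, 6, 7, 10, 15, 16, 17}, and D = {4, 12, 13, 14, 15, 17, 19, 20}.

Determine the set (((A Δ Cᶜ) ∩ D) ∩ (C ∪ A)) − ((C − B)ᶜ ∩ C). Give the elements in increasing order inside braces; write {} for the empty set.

Cᶜ = {4, 8, 9, 11, 12, 13, 14, 18, 19, 20, 21}
A Δ Cᶜ = {4, 6, 7, 9, 10, 11, 13, 14, 17, 19, 20, 21}
(A Δ Cᶜ) ∩ D = {4, 13, 14, 17, 19, 20}
C ∪ A = {5, 6, 7, 8, 10, 12, 15, 16, 17, 18}
((A Δ Cᶜ) ∩ D) ∩ (C ∪ A) = {17}
C − B = {}
(C − B)ᶜ = {4, 5, 6, 7, 8, 9, 10, 11, 12, 13, 14, 15, 16, 17, 18, 19, 20, 21}
(C − B)ᶜ ∩ C = {5, 6, 7, 10, 15, 16, 17}
(((A Δ Cᶜ) ∩ D) ∩ (C ∪ A)) − ((C − B)ᶜ ∩ C) = {}

{}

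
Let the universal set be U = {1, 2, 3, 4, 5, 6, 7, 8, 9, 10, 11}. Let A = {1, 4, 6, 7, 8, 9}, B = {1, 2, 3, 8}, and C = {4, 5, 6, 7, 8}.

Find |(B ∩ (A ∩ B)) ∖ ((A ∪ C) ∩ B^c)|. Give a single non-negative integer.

A ∩ B = {1, 8}
B ∩ (A ∩ B) = {1, 8}
A ∪ C = {1, 4, 5, 6, 7, 8, 9}
B^c = {4, 5, 6, 7, 9, 10, 11}
(A ∪ C) ∩ B^c = {4, 5, 6, 7, 9}
(B ∩ (A ∩ B)) ∖ ((A ∪ C) ∩ B^c) = {1, 8}
|(B ∩ (A ∩ B)) ∖ ((A ∪ C) ∩ B^c)| = 2

2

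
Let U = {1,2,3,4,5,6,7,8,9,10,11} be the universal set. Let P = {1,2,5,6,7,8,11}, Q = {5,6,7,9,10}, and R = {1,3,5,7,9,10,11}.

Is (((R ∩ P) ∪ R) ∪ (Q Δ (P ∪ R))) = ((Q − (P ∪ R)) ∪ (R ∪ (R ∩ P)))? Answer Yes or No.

R ∩ P = {1,5,7,11}
(R ∩ P) ∪ R = {1,3,5,7,9,10,11}
P ∪ R = {1,2,3,5,6,7,8,9,10,11}
Q Δ (P ∪ R) = {1,2,3,8,11}
((R ∩ P) ∪ R) ∪ (Q Δ (P ∪ R)) = {1,2,3,5,7,8,9,10,11}
Q − (P ∪ R) = {}
R ∪ (R ∩ P) = {1,3,5,7,9,10,11}
(Q − (P ∪ R)) ∪ (R ∪ (R ∩ P)) = {1,3,5,7,9,10,11}
2 ∈ ((R ∩ P) ∪ R) ∪ (Q Δ (P ∪ R)) but 2 ∉ (Q − (P ∪ R)) ∪ (R ∪ (R ∩ P)), so they differ.

No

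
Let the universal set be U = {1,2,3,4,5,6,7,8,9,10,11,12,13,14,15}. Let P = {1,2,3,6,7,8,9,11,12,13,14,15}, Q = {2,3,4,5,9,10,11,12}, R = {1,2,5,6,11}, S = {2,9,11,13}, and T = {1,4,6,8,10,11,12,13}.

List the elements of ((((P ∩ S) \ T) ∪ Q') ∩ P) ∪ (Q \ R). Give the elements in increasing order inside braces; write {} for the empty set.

P ∩ S = {2,9,11,13}
(P ∩ S) \ T = {2,9}
Q' = {1,6,7,8,13,14,15}
((P ∩ S) \ T) ∪ Q' = {1,2,6,7,8,9,13,14,15}
(((P ∩ S) \ T) ∪ Q') ∩ P = {1,2,6,7,8,9,13,14,15}
Q \ R = {3,4,9,10,12}
((((P ∩ S) \ T) ∪ Q') ∩ P) ∪ (Q \ R) = {1,2,3,4,6,7,8,9,10,12,13,14,15}

{1,2,3,4,6,7,8,9,10,12,13,14,15}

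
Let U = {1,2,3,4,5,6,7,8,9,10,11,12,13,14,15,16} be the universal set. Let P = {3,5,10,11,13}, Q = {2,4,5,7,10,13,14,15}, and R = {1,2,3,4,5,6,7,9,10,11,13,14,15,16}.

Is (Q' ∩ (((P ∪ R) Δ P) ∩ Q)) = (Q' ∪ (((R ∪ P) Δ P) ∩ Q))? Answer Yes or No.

Q' = {1,3,6,8,9,11,12,16}
P ∪ R = {1,2,3,4,5,6,7,9,10,11,13,14,15,16}
(P ∪ R) Δ P = {1,2,4,6,7,9,14,15,16}
((P ∪ R) Δ P) ∩ Q = {2,4,7,14,15}
Q' ∩ (((P ∪ R) Δ P) ∩ Q) = {}
R ∪ P = {1,2,3,4,5,6,7,9,10,11,13,14,15,16}
(R ∪ P) Δ P = {1,2,4,6,7,9,14,15,16}
((R ∪ P) Δ P) ∩ Q = {2,4,7,14,15}
Q' ∪ (((R ∪ P) Δ P) ∩ Q) = {1,2,3,4,6,7,8,9,11,12,14,15,16}
1 ∈ Q' ∪ (((R ∪ P) Δ P) ∩ Q) but 1 ∉ Q' ∩ (((P ∪ R) Δ P) ∩ Q), so they differ.

No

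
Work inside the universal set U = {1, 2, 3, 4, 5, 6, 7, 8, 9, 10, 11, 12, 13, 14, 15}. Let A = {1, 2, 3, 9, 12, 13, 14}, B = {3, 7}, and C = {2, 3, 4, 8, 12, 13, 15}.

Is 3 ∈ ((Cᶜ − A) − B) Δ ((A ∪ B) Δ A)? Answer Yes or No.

3 ∈ C, so 3 ∉ Cᶜ
3 ∉ Cᶜ and 3 ∈ A, so 3 ∉ Cᶜ − A
3 ∉ (Cᶜ − A) and 3 ∈ B, so 3 ∉ (Cᶜ − A) − B
3 ∈ A and 3 ∈ B, so 3 ∈ A ∪ B
3 ∈ (A ∪ B) and 3 ∈ A, so 3 ∉ (A ∪ B) Δ A
3 ∉ ((Cᶜ − A) − B) and 3 ∉ ((A ∪ B) Δ A), so 3 ∉ ((Cᶜ − A) − B) Δ ((A ∪ B) Δ A)

No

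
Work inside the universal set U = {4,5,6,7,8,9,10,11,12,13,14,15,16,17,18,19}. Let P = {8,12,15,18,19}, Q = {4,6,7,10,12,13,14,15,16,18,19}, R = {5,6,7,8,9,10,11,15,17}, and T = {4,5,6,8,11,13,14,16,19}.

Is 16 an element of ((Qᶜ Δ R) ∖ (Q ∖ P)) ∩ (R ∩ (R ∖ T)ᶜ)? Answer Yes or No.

No

16 ∈ Q, so 16 ∉ Qᶜ
16 ∉ Qᶜ and 16 ∉ R, so 16 ∉ Qᶜ Δ R
16 ∈ Q and 16 ∉ P, so 16 ∈ Q ∖ P
16 ∉ (Qᶜ Δ R) and 16 ∈ (Q ∖ P), so 16 ∉ (Qᶜ Δ R) ∖ (Q ∖ P)
16 ∉ R and 16 ∈ T, so 16 ∉ R ∖ T
16 ∈ (R ∖ T)ᶜ since 16 ∉ (R ∖ T)
16 ∉ R and 16 ∈ (R ∖ T)ᶜ, so 16 ∉ R ∩ (R ∖ T)ᶜ
16 ∉ ((Qᶜ Δ R) ∖ (Q ∖ P)) and 16 ∉ (R ∩ (R ∖ T)ᶜ), so 16 ∉ ((Qᶜ Δ R) ∖ (Q ∖ P)) ∩ (R ∩ (R ∖ T)ᶜ)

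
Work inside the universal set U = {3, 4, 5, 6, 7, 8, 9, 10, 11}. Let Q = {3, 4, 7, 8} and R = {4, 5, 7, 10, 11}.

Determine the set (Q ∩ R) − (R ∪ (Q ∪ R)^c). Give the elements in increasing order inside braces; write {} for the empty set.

{}

Q ∩ R = {4, 7}
Q ∪ R = {3, 4, 5, 7, 8, 10, 11}
(Q ∪ R)^c = {6, 9}
R ∪ (Q ∪ R)^c = {4, 5, 6, 7, 9, 10, 11}
(Q ∩ R) − (R ∪ (Q ∪ R)^c) = {}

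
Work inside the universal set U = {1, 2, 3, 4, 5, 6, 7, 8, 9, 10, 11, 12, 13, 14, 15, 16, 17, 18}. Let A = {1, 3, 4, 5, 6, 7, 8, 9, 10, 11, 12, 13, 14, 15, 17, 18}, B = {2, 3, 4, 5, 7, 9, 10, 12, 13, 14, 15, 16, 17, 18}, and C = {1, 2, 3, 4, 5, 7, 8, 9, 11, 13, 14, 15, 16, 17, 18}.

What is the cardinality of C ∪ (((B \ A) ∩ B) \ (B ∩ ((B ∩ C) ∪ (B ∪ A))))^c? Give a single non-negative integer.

B \ A = {2, 16}
(B \ A) ∩ B = {2, 16}
B ∩ C = {2, 3, 4, 5, 7, 9, 13, 14, 15, 16, 17, 18}
B ∪ A = {1, 2, 3, 4, 5, 6, 7, 8, 9, 10, 11, 12, 13, 14, 15, 16, 17, 18}
(B ∩ C) ∪ (B ∪ A) = {1, 2, 3, 4, 5, 6, 7, 8, 9, 10, 11, 12, 13, 14, 15, 16, 17, 18}
B ∩ ((B ∩ C) ∪ (B ∪ A)) = {2, 3, 4, 5, 7, 9, 10, 12, 13, 14, 15, 16, 17, 18}
((B \ A) ∩ B) \ (B ∩ ((B ∩ C) ∪ (B ∪ A))) = {}
(((B \ A) ∩ B) \ (B ∩ ((B ∩ C) ∪ (B ∪ A))))^c = {1, 2, 3, 4, 5, 6, 7, 8, 9, 10, 11, 12, 13, 14, 15, 16, 17, 18}
C ∪ (((B \ A) ∩ B) \ (B ∩ ((B ∩ C) ∪ (B ∪ A))))^c = {1, 2, 3, 4, 5, 6, 7, 8, 9, 10, 11, 12, 13, 14, 15, 16, 17, 18}
|C ∪ (((B \ A) ∩ B) \ (B ∩ ((B ∩ C) ∪ (B ∪ A))))^c| = 18

18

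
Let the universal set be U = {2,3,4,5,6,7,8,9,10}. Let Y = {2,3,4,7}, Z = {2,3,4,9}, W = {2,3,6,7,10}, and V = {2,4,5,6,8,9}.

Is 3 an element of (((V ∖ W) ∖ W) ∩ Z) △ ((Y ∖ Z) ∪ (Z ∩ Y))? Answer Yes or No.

Yes

3 ∉ V and 3 ∈ W, so 3 ∉ V ∖ W
3 ∉ (V ∖ W) and 3 ∈ W, so 3 ∉ (V ∖ W) ∖ W
3 ∉ ((V ∖ W) ∖ W) and 3 ∈ Z, so 3 ∉ ((V ∖ W) ∖ W) ∩ Z
3 ∈ Y and 3 ∈ Z, so 3 ∉ Y ∖ Z
3 ∈ Z and 3 ∈ Y, so 3 ∈ Z ∩ Y
3 ∉ (Y ∖ Z) and 3 ∈ (Z ∩ Y), so 3 ∈ (Y ∖ Z) ∪ (Z ∩ Y)
3 ∉ (((V ∖ W) ∖ W) ∩ Z) and 3 ∈ ((Y ∖ Z) ∪ (Z ∩ Y)), so 3 ∈ (((V ∖ W) ∖ W) ∩ Z) △ ((Y ∖ Z) ∪ (Z ∩ Y))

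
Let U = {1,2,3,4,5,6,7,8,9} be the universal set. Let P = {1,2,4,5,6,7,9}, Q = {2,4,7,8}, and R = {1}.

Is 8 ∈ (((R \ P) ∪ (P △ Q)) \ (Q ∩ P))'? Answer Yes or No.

No

8 ∉ R and 8 ∉ P, so 8 ∉ R \ P
8 ∉ P and 8 ∈ Q, so 8 ∈ P △ Q
8 ∉ (R \ P) and 8 ∈ (P △ Q), so 8 ∈ (R \ P) ∪ (P △ Q)
8 ∈ Q and 8 ∉ P, so 8 ∉ Q ∩ P
8 ∈ ((R \ P) ∪ (P △ Q)) and 8 ∉ (Q ∩ P), so 8 ∈ ((R \ P) ∪ (P △ Q)) \ (Q ∩ P)
8 ∉ (((R \ P) ∪ (P △ Q)) \ (Q ∩ P))' since 8 ∈ (((R \ P) ∪ (P △ Q)) \ (Q ∩ P))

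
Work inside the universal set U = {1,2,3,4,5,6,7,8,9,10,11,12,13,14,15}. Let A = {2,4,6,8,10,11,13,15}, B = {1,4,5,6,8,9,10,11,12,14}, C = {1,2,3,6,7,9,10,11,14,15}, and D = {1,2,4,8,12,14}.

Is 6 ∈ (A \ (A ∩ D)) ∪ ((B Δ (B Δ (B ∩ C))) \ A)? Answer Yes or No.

Yes

6 ∈ A and 6 ∉ D, so 6 ∉ A ∩ D
6 ∈ A and 6 ∉ (A ∩ D), so 6 ∈ A \ (A ∩ D)
6 ∈ B and 6 ∈ C, so 6 ∈ B ∩ C
6 ∈ B and 6 ∈ (B ∩ C), so 6 ∉ B Δ (B ∩ C)
6 ∈ B and 6 ∉ (B Δ (B ∩ C)), so 6 ∈ B Δ (B Δ (B ∩ C))
6 ∈ (B Δ (B Δ (B ∩ C))) and 6 ∈ A, so 6 ∉ (B Δ (B Δ (B ∩ C))) \ A
6 ∈ (A \ (A ∩ D)) and 6 ∉ ((B Δ (B Δ (B ∩ C))) \ A), so 6 ∈ (A \ (A ∩ D)) ∪ ((B Δ (B Δ (B ∩ C))) \ A)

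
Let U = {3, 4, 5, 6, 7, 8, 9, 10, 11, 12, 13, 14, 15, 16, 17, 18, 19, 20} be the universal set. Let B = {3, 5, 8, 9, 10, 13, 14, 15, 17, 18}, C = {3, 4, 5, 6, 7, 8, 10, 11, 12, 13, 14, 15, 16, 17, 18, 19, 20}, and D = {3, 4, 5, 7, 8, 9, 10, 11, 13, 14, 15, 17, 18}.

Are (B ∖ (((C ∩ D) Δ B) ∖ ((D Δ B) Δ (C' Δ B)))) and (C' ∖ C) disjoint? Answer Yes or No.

Yes

C ∩ D = {3, 4, 5, 7, 8, 10, 11, 13, 14, 15, 17, 18}
(C ∩ D) Δ B = {4, 7, 9, 11}
D Δ B = {4, 7, 11}
C' = {9}
C' Δ B = {3, 5, 8, 10, 13, 14, 15, 17, 18}
(D Δ B) Δ (C' Δ B) = {3, 4, 5, 7, 8, 10, 11, 13, 14, 15, 17, 18}
((C ∩ D) Δ B) ∖ ((D Δ B) Δ (C' Δ B)) = {9}
B ∖ (((C ∩ D) Δ B) ∖ ((D Δ B) Δ (C' Δ B))) = {3, 5, 8, 10, 13, 14, 15, 17, 18}
C' ∖ C = {9}
{3, 5, 8, 10, 13, 14, 15, 17, 18} and {9} share no elements.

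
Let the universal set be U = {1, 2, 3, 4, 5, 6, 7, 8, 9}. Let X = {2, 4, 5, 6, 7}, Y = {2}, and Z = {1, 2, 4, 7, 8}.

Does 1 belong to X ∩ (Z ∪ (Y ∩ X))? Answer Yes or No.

1 ∉ Y and 1 ∉ X, so 1 ∉ Y ∩ X
1 ∈ Z and 1 ∉ (Y ∩ X), so 1 ∈ Z ∪ (Y ∩ X)
1 ∉ X and 1 ∈ (Z ∪ (Y ∩ X)), so 1 ∉ X ∩ (Z ∪ (Y ∩ X))

No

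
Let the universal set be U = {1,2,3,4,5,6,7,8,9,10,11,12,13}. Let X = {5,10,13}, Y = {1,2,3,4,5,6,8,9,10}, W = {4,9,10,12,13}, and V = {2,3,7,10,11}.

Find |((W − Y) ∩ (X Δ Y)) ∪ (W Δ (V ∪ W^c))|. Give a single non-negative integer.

12

W − Y = {12,13}
X Δ Y = {1,2,3,4,6,8,9,13}
(W − Y) ∩ (X Δ Y) = {13}
W^c = {1,2,3,5,6,7,8,11}
V ∪ W^c = {1,2,3,5,6,7,8,10,11}
W Δ (V ∪ W^c) = {1,2,3,4,5,6,7,8,9,11,12,13}
((W − Y) ∩ (X Δ Y)) ∪ (W Δ (V ∪ W^c)) = {1,2,3,4,5,6,7,8,9,11,12,13}
|((W − Y) ∩ (X Δ Y)) ∪ (W Δ (V ∪ W^c))| = 12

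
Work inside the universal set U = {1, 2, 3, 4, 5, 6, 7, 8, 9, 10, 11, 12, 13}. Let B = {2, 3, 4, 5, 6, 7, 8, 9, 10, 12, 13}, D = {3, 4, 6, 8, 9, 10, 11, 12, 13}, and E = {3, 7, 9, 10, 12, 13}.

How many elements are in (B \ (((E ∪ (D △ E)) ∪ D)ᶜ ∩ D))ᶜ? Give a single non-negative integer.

D △ E = {4, 6, 7, 8, 11}
E ∪ (D △ E) = {3, 4, 6, 7, 8, 9, 10, 11, 12, 13}
(E ∪ (D △ E)) ∪ D = {3, 4, 6, 7, 8, 9, 10, 11, 12, 13}
((E ∪ (D △ E)) ∪ D)ᶜ = {1, 2, 5}
((E ∪ (D △ E)) ∪ D)ᶜ ∩ D = {}
B \ (((E ∪ (D △ E)) ∪ D)ᶜ ∩ D) = {2, 3, 4, 5, 6, 7, 8, 9, 10, 12, 13}
(B \ (((E ∪ (D △ E)) ∪ D)ᶜ ∩ D))ᶜ = {1, 11}
|(B \ (((E ∪ (D △ E)) ∪ D)ᶜ ∩ D))ᶜ| = 2

2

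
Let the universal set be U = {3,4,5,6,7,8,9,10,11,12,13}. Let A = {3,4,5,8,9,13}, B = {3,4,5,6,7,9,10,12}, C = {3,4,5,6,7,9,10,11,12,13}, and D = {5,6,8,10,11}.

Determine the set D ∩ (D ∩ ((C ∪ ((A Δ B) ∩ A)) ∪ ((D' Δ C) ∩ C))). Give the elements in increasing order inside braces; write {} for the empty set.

A Δ B = {6,7,8,10,12,13}
(A Δ B) ∩ A = {8,13}
C ∪ ((A Δ B) ∩ A) = {3,4,5,6,7,8,9,10,11,12,13}
D' = {3,4,7,9,12,13}
D' Δ C = {5,6,10,11}
(D' Δ C) ∩ C = {5,6,10,11}
(C ∪ ((A Δ B) ∩ A)) ∪ ((D' Δ C) ∩ C) = {3,4,5,6,7,8,9,10,11,12,13}
D ∩ ((C ∪ ((A Δ B) ∩ A)) ∪ ((D' Δ C) ∩ C)) = {5,6,8,10,11}
D ∩ (D ∩ ((C ∪ ((A Δ B) ∩ A)) ∪ ((D' Δ C) ∩ C))) = {5,6,8,10,11}

{5,6,8,10,11}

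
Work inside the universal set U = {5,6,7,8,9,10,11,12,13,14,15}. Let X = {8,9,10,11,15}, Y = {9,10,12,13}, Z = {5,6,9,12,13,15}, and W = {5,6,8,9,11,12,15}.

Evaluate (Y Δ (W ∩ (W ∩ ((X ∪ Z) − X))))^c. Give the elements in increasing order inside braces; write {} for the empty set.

X ∪ Z = {5,6,8,9,10,11,12,13,15}
(X ∪ Z) − X = {5,6,12,13}
W ∩ ((X ∪ Z) − X) = {5,6,12}
W ∩ (W ∩ ((X ∪ Z) − X)) = {5,6,12}
Y Δ (W ∩ (W ∩ ((X ∪ Z) − X))) = {5,6,9,10,13}
(Y Δ (W ∩ (W ∩ ((X ∪ Z) − X))))^c = {7,8,11,12,14,15}

{7,8,11,12,14,15}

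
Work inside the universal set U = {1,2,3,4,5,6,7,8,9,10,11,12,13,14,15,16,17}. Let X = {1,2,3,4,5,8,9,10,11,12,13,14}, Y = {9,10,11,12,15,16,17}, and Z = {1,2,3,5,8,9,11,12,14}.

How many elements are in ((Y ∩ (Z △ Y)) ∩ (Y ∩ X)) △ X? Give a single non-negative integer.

Z △ Y = {1,2,3,5,8,10,14,15,16,17}
Y ∩ (Z △ Y) = {10,15,16,17}
Y ∩ X = {9,10,11,12}
(Y ∩ (Z △ Y)) ∩ (Y ∩ X) = {10}
((Y ∩ (Z △ Y)) ∩ (Y ∩ X)) △ X = {1,2,3,4,5,8,9,11,12,13,14}
|((Y ∩ (Z △ Y)) ∩ (Y ∩ X)) △ X| = 11

11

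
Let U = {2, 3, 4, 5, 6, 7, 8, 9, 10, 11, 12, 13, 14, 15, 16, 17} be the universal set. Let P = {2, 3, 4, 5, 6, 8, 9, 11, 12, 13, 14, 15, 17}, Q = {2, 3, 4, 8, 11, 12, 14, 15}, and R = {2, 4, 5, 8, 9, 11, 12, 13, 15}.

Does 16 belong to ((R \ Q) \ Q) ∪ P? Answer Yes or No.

16 ∉ R and 16 ∉ Q, so 16 ∉ R \ Q
16 ∉ (R \ Q) and 16 ∉ Q, so 16 ∉ (R \ Q) \ Q
16 ∉ ((R \ Q) \ Q) and 16 ∉ P, so 16 ∉ ((R \ Q) \ Q) ∪ P

No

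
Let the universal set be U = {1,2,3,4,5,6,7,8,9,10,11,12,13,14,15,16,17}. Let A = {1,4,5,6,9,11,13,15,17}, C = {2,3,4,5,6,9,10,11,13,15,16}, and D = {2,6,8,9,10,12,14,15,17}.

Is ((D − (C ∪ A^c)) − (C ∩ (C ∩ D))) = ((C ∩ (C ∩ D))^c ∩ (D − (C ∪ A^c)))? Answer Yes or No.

Yes

A^c = {2,3,7,8,10,12,14,16}
C ∪ A^c = {2,3,4,5,6,7,8,9,10,11,12,13,14,15,16}
D − (C ∪ A^c) = {17}
C ∩ D = {2,6,9,10,15}
C ∩ (C ∩ D) = {2,6,9,10,15}
(D − (C ∪ A^c)) − (C ∩ (C ∩ D)) = {17}
(C ∩ (C ∩ D))^c = {1,3,4,5,7,8,11,12,13,14,16,17}
(C ∩ (C ∩ D))^c ∩ (D − (C ∪ A^c)) = {17}
Both equal {17}, so (D − (C ∪ A^c)) − (C ∩ (C ∩ D)) = (C ∩ (C ∩ D))^c ∩ (D − (C ∪ A^c)).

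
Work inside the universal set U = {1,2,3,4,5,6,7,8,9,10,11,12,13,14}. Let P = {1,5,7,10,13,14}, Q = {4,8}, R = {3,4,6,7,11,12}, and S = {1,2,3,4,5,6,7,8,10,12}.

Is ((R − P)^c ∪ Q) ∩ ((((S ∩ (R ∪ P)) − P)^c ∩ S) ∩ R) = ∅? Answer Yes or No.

No

R − P = {3,4,6,11,12}
(R − P)^c = {1,2,5,7,8,9,10,13,14}
(R − P)^c ∪ Q = {1,2,4,5,7,8,9,10,13,14}
R ∪ P = {1,3,4,5,6,7,10,11,12,13,14}
S ∩ (R ∪ P) = {1,3,4,5,6,7,10,12}
(S ∩ (R ∪ P)) − P = {3,4,6,12}
((S ∩ (R ∪ P)) − P)^c = {1,2,5,7,8,9,10,11,13,14}
((S ∩ (R ∪ P)) − P)^c ∩ S = {1,2,5,7,8,10}
(((S ∩ (R ∪ P)) − P)^c ∩ S) ∩ R = {7}
7 lies in both, so they are not disjoint.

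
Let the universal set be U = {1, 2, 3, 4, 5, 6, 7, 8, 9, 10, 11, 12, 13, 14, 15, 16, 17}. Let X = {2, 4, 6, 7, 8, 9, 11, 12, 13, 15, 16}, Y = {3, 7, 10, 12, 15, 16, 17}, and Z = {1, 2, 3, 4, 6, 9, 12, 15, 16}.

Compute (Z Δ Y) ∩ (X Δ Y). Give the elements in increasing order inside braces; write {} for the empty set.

Z Δ Y = {1, 2, 4, 6, 7, 9, 10, 17}
X Δ Y = {2, 3, 4, 6, 8, 9, 10, 11, 13, 17}
(Z Δ Y) ∩ (X Δ Y) = {2, 4, 6, 9, 10, 17}

{2, 4, 6, 9, 10, 17}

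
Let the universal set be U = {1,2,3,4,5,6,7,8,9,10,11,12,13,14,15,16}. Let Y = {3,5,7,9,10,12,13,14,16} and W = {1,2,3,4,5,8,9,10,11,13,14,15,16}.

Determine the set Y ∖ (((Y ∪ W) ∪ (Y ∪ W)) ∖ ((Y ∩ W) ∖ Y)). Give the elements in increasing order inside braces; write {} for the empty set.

Y ∪ W = {1,2,3,4,5,7,8,9,10,11,12,13,14,15,16}
(Y ∪ W) ∪ (Y ∪ W) = {1,2,3,4,5,7,8,9,10,11,12,13,14,15,16}
Y ∩ W = {3,5,9,10,13,14,16}
(Y ∩ W) ∖ Y = {}
((Y ∪ W) ∪ (Y ∪ W)) ∖ ((Y ∩ W) ∖ Y) = {1,2,3,4,5,7,8,9,10,11,12,13,14,15,16}
Y ∖ (((Y ∪ W) ∪ (Y ∪ W)) ∖ ((Y ∩ W) ∖ Y)) = {}

{}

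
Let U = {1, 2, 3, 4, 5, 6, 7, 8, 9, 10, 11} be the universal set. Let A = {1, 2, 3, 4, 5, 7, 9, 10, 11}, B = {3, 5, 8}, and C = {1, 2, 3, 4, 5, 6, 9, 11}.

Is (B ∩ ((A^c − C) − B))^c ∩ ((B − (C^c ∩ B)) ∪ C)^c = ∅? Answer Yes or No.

No

A^c = {6, 8}
A^c − C = {8}
(A^c − C) − B = {}
B ∩ ((A^c − C) − B) = {}
(B ∩ ((A^c − C) − B))^c = {1, 2, 3, 4, 5, 6, 7, 8, 9, 10, 11}
C^c = {7, 8, 10}
C^c ∩ B = {8}
B − (C^c ∩ B) = {3, 5}
(B − (C^c ∩ B)) ∪ C = {1, 2, 3, 4, 5, 6, 9, 11}
((B − (C^c ∩ B)) ∪ C)^c = {7, 8, 10}
7 lies in both, so they are not disjoint.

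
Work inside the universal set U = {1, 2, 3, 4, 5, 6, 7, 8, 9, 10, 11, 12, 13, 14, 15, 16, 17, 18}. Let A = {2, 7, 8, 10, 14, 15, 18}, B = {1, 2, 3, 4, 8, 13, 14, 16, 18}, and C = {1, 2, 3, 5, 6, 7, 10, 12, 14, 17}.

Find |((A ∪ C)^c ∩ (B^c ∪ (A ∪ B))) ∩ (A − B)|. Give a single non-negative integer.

0

A ∪ C = {1, 2, 3, 5, 6, 7, 8, 10, 12, 14, 15, 17, 18}
(A ∪ C)^c = {4, 9, 11, 13, 16}
B^c = {5, 6, 7, 9, 10, 11, 12, 15, 17}
A ∪ B = {1, 2, 3, 4, 7, 8, 10, 13, 14, 15, 16, 18}
B^c ∪ (A ∪ B) = {1, 2, 3, 4, 5, 6, 7, 8, 9, 10, 11, 12, 13, 14, 15, 16, 17, 18}
(A ∪ C)^c ∩ (B^c ∪ (A ∪ B)) = {4, 9, 11, 13, 16}
A − B = {7, 10, 15}
((A ∪ C)^c ∩ (B^c ∪ (A ∪ B))) ∩ (A − B) = {}
|((A ∪ C)^c ∩ (B^c ∪ (A ∪ B))) ∩ (A − B)| = 0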